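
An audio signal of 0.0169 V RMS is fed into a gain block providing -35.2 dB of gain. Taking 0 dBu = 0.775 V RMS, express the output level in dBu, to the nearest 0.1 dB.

-68.4 dBu

Input level: 20·log₁₀(0.0169/0.775) = -33.23 dBu.
Output: -33.23 − 35.2 = -68.4 dBu.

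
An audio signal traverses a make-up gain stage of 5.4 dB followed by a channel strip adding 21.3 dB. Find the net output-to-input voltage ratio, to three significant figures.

Net gain = 5.4 + 21.3 = 26.7 dB.
Voltage ratio = 10^(26.7/20) = 21.6.

21.6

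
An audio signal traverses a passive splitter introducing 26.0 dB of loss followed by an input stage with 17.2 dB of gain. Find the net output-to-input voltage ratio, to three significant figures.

0.363

Net gain = (−26.0) + 17.2 = -8.8 dB.
Voltage ratio = 10^(-8.8/20) = 0.363.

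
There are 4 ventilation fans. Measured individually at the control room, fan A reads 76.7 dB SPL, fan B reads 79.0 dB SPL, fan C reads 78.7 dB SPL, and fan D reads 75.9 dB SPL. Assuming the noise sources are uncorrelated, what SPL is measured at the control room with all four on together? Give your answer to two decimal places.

Uncorrelated sources add in intensity (power), not in dB.
L_total = 10·log₁₀(10^(76.7/10) + 10^(79.0/10) + 10^(78.7/10) + 10^(75.9/10)) = 10·log₁₀(239200000) = 83.79 dB SPL.

83.79 dB SPL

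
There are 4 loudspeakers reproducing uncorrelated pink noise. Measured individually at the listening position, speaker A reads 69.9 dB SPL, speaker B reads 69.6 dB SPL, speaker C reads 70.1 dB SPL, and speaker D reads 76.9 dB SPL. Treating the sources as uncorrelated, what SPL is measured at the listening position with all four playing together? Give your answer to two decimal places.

78.93 dB SPL

Add the sources as powers (linear), then convert back to dB:
L_total = 10·log₁₀(10^(69.9/10) + 10^(69.6/10) + 10^(70.1/10) + 10^(76.9/10)) = 10·log₁₀(78100000) = 78.93 dB SPL.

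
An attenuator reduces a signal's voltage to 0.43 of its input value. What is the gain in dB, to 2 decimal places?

Voltage ratio → dB uses the 20·log₁₀ form:
20·log₁₀(0.43) = -7.33 dB.

-7.33 dB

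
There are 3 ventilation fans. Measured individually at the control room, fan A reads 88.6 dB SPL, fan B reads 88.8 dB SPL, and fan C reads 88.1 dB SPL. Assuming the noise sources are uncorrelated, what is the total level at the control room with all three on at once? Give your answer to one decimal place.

93.3 dB SPL

Incoherent sources sum as intensities:
L_total = 10·log₁₀(10^(88.6/10) + 10^(88.8/10) + 10^(88.1/10)) = 10·log₁₀(2129000000) = 93.3 dB SPL.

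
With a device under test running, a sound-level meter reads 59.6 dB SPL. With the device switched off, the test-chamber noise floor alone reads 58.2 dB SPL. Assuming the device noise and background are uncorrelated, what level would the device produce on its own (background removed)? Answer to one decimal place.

54.0 dB SPL

Background correction is a power subtraction:
L_src = 10·log₁₀(10^(59.6/10) − 10^(58.2/10)) = 10·log₁₀(251300) = 54.0 dB SPL.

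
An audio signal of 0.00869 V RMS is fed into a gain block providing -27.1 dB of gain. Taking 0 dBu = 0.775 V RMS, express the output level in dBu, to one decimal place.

Input level: 20·log₁₀(0.00869/0.775) = -39.01 dBu.
Output: -39.01 − 27.1 = -66.1 dBu.

-66.1 dBu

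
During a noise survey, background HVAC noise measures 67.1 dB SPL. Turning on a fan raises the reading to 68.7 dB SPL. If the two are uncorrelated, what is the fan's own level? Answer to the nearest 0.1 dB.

Background correction is a power subtraction:
L_src = 10·log₁₀(10^(68.7/10) − 10^(67.1/10)) = 10·log₁₀(2284000) = 63.6 dB SPL.

63.6 dB SPL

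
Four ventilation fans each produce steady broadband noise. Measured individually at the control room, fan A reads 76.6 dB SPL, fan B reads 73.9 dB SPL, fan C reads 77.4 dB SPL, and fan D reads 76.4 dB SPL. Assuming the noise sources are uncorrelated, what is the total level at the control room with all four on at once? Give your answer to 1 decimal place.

82.3 dB SPL

Uncorrelated sources add in intensity (power), not in dB.
L_total = 10·log₁₀(10^(76.6/10) + 10^(73.9/10) + 10^(77.4/10) + 10^(76.4/10)) = 10·log₁₀(168900000) = 82.3 dB SPL.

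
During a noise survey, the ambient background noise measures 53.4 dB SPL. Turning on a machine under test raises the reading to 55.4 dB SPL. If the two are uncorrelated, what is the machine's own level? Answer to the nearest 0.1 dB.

51.1 dB SPL

Background correction is a power subtraction:
L_src = 10·log₁₀(10^(55.4/10) − 10^(53.4/10)) = 10·log₁₀(128000) = 51.1 dB SPL.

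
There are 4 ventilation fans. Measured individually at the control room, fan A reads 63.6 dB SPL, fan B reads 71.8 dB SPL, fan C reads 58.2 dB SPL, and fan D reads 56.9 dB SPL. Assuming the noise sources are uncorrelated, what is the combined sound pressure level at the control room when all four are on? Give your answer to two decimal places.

Uncorrelated sources add in intensity (power), not in dB.
L_total = 10·log₁₀(10^(63.6/10) + 10^(71.8/10) + 10^(58.2/10) + 10^(56.9/10)) = 10·log₁₀(18580000) = 72.69 dB SPL.

72.69 dB SPL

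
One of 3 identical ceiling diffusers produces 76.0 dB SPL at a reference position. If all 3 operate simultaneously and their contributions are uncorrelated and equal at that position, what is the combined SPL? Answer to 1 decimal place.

80.8 dB SPL

3 equal incoherent sources raise the level by 10·log₁₀(3) = 4.77 dB.
L_total = 76.0 + 4.77 = 80.8 dB SPL.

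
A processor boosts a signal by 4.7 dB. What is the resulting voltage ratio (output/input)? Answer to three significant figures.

1.72

Voltage ratio = 10^(dB/20).
10^(4.7/20) = 10^(0.2350) = 1.72.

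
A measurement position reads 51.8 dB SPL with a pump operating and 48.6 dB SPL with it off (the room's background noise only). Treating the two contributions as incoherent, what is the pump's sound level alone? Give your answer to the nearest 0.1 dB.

49.0 dB SPL

Subtract intensities: L_src = 10·log₁₀(10^(L_total/10) − 10^(L_bg/10)).
L_src = 10·log₁₀(10^(51.8/10) − 10^(48.6/10)) = 10·log₁₀(78910) = 49.0 dB SPL.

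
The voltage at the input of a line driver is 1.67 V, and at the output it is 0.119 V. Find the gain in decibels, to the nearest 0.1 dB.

-22.9 dB

For a voltage ratio, dB = 20·log₁₀(V₂/V₁).
20·log₁₀(0.119/1.67) = 20·log₁₀(0.07126) = -22.9 dB.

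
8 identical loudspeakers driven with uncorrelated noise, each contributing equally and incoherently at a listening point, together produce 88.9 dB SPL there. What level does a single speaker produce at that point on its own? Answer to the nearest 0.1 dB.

8 equal incoherent sources add 10·log₁₀(8) = 9.03 dB over one source.
L_one = 88.9 − 9.03 = 79.9 dB SPL.

79.9 dB SPL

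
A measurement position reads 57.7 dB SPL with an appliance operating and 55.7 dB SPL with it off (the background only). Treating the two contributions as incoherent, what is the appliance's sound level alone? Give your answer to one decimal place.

Subtract intensities: L_src = 10·log₁₀(10^(L_total/10) − 10^(L_bg/10)).
L_src = 10·log₁₀(10^(57.7/10) − 10^(55.7/10)) = 10·log₁₀(217300) = 53.4 dB SPL.

53.4 dB SPL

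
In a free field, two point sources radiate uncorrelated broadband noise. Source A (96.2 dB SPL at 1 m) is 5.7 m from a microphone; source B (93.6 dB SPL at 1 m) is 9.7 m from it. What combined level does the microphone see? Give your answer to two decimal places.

81.84 dB SPL

At the listener: L_A = 96.2 − 20·log₁₀(5.7) = 81.083 dB; L_B = 93.6 − 20·log₁₀(9.7) = 73.865 dB.
Combined: 10·log₁₀(10^(81.083/10)+10^(73.865/10)) = 81.84 dB SPL.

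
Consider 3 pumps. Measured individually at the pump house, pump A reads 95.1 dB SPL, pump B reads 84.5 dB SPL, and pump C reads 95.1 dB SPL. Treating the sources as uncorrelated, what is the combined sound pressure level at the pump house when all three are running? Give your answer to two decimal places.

98.30 dB SPL

Add the sources as powers (linear), then convert back to dB:
L_total = 10·log₁₀(10^(95.1/10) + 10^(84.5/10) + 10^(95.1/10)) = 10·log₁₀(6754000000) = 98.30 dB SPL.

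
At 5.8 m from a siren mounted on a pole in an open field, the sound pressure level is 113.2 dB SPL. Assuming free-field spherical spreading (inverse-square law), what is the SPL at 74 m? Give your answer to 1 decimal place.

For a point source in a free field, ΔL = −20·log₁₀(d₂/d₁).
ΔL = −20·log₁₀(74/5.8) = -22.12 dB, so L₂ = 113.2 + (-22.12) = 91.1 dB SPL.

91.1 dB SPL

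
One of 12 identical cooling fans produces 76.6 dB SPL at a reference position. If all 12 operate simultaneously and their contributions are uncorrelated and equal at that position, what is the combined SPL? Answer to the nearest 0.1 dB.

12 equal incoherent sources raise the level by 10·log₁₀(12) = 10.79 dB.
L_total = 76.6 + 10.79 = 87.4 dB SPL.

87.4 dB SPL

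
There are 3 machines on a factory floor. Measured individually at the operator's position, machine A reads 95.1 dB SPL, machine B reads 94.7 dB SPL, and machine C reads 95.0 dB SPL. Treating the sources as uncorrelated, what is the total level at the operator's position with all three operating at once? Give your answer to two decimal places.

99.71 dB SPL

Uncorrelated sources add in intensity (power), not in dB.
L_total = 10·log₁₀(10^(95.1/10) + 10^(94.7/10) + 10^(95.0/10)) = 10·log₁₀(9349000000) = 99.71 dB SPL.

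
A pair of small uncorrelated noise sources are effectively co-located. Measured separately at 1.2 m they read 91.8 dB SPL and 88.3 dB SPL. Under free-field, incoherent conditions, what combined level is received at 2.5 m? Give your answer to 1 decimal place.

87.0 dB SPL

Combined at 1.2 m: 10·log₁₀(10^(91.8/10)+10^(88.3/10)) = 93.40 dB SPL.
Then apply −20·log₁₀(2.5/1.2) = -6.38 dB → 87.0 dB SPL.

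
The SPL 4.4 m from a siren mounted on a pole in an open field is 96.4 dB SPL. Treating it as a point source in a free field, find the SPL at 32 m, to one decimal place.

79.2 dB SPL

For a point source in a free field, ΔL = −20·log₁₀(d₂/d₁).
ΔL = −20·log₁₀(32/4.4) = -17.23 dB, so L₂ = 96.4 + (-17.23) = 79.2 dB SPL.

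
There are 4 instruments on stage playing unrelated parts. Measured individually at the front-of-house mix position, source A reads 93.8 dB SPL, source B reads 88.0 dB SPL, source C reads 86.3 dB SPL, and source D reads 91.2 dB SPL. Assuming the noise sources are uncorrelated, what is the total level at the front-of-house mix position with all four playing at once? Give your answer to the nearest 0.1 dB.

96.8 dB SPL

Incoherent sources sum as intensities:
L_total = 10·log₁₀(10^(93.8/10) + 10^(88.0/10) + 10^(86.3/10) + 10^(91.2/10)) = 10·log₁₀(4775000000) = 96.8 dB SPL.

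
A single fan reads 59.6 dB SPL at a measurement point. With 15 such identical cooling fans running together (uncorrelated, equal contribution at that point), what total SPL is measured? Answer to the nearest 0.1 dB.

71.4 dB SPL

15 equal incoherent sources raise the level by 10·log₁₀(15) = 11.76 dB.
L_total = 59.6 + 11.76 = 71.4 dB SPL.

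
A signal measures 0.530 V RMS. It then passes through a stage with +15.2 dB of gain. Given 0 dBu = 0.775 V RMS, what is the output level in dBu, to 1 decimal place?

+11.9 dBu

Input level: 20·log₁₀(0.530/0.775) = -3.30 dBu.
Output: -3.30 + 15.2 = +11.9 dBu.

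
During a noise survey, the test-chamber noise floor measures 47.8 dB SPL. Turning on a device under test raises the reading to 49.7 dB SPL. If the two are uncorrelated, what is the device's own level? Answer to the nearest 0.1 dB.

45.2 dB SPL

Background correction is a power subtraction:
L_src = 10·log₁₀(10^(49.7/10) − 10^(47.8/10)) = 10·log₁₀(33070) = 45.2 dB SPL.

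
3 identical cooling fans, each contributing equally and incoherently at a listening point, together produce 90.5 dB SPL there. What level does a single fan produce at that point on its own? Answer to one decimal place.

3 equal incoherent sources add 10·log₁₀(3) = 4.77 dB over one source.
L_one = 90.5 − 4.77 = 85.7 dB SPL.

85.7 dB SPL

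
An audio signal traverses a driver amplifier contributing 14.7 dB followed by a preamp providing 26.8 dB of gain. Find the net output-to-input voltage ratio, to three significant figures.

Net gain = 14.7 + 26.8 = 41.5 dB.
Voltage ratio = 10^(41.5/20) = 119.

119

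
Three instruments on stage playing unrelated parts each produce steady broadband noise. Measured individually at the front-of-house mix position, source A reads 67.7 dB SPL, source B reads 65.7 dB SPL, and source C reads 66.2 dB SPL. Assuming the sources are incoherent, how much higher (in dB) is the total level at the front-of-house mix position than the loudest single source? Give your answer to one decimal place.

Uncorrelated sources add in intensity (power), not in dB.
L_total = 10·log₁₀(10^(67.7/10) + 10^(65.7/10) + 10^(66.2/10)) = 71.39 dB SPL.
Excess over the loudest (67.7 dB): 71.39 − 67.7 = 3.7 dB.

3.7 dB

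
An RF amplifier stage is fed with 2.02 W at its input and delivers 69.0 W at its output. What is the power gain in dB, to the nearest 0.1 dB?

15.3 dB

Power is a power quantity, so gain = 10·log₁₀(P_out/P_in).
10·log₁₀(69.0/2.02) = 10·log₁₀(34.16) = 15.3 dB.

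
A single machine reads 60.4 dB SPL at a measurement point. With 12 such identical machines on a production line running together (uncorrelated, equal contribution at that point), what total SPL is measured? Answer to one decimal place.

12 equal incoherent sources raise the level by 10·log₁₀(12) = 10.79 dB.
L_total = 60.4 + 10.79 = 71.2 dB SPL.

71.2 dB SPL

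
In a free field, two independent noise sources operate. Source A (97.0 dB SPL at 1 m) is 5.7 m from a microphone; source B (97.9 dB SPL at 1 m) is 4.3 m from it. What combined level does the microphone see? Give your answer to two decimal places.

86.88 dB SPL

At the listener: L_A = 97.0 − 20·log₁₀(5.7) = 81.883 dB; L_B = 97.9 − 20·log₁₀(4.3) = 85.231 dB.
Combined: 10·log₁₀(10^(81.883/10)+10^(85.231/10)) = 86.88 dB SPL.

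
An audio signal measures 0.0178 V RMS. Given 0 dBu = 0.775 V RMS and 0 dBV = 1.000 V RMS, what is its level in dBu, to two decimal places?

dBu = 20·log₁₀(V / 0.775 V).
20·log₁₀(0.0178/0.775) = -32.78 dBu.

-32.78 dBu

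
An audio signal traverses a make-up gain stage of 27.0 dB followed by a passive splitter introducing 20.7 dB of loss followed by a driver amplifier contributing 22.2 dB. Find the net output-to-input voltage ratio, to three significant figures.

Net gain = 27.0 + (−20.7) + 22.2 = 28.5 dB.
Voltage ratio = 10^(28.5/20) = 26.6.

26.6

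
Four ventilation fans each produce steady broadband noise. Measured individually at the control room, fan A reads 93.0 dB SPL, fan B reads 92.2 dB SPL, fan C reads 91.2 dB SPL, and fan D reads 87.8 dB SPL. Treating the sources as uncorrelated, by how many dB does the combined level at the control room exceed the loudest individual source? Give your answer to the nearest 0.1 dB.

Add the sources as powers (linear), then convert back to dB:
L_total = 10·log₁₀(10^(93.0/10) + 10^(92.2/10) + 10^(91.2/10) + 10^(87.8/10)) = 97.46 dB SPL.
Excess over the loudest (93.0 dB): 97.46 − 93.0 = 4.5 dB.

4.5 dB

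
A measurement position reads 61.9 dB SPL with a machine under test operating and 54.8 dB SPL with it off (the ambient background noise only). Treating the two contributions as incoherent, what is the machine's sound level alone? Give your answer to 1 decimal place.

61.0 dB SPL

Background correction is a power subtraction:
L_src = 10·log₁₀(10^(61.9/10) − 10^(54.8/10)) = 10·log₁₀(1247000) = 61.0 dB SPL.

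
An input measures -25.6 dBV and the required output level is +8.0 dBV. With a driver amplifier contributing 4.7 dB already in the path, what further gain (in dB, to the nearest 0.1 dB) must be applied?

28.9 dB

The required make-up gain is the shortfall in the dB sum.
G = +8.0 − (-25.6) − 4.7 = 28.9 dB.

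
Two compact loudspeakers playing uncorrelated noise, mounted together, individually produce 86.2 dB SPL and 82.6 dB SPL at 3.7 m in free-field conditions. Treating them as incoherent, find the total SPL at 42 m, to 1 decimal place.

Combined at 3.7 m: 10·log₁₀(10^(86.2/10)+10^(82.6/10)) = 87.77 dB SPL.
Then apply −20·log₁₀(42/3.7) = -21.10 dB → 66.7 dB SPL.

66.7 dB SPL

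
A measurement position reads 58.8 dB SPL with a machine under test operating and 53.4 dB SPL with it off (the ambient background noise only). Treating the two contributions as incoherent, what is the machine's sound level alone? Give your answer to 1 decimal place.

Subtract intensities: L_src = 10·log₁₀(10^(L_total/10) − 10^(L_bg/10)).
L_src = 10·log₁₀(10^(58.8/10) − 10^(53.4/10)) = 10·log₁₀(539800) = 57.3 dB SPL.

57.3 dB SPL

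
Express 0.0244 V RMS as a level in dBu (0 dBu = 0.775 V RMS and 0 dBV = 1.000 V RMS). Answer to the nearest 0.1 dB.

dBu = 20·log₁₀(V / 0.775 V).
20·log₁₀(0.0244/0.775) = -30.0 dBu.

-30.0 dBu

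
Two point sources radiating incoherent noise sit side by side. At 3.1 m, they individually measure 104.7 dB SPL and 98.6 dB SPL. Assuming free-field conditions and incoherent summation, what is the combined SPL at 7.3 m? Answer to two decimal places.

Combined at 3.1 m: 10·log₁₀(10^(104.7/10)+10^(98.6/10)) = 105.653 dB SPL.
Then apply −20·log₁₀(7.3/3.1) = -7.439 dB → 98.21 dB SPL.

98.21 dB SPL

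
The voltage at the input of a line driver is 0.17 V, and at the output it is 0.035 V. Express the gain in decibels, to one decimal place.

-13.7 dB

Voltage ratio → dB uses the 20·log₁₀ form:
20·log₁₀(0.035/0.17) = 20·log₁₀(0.2059) = -13.7 dB.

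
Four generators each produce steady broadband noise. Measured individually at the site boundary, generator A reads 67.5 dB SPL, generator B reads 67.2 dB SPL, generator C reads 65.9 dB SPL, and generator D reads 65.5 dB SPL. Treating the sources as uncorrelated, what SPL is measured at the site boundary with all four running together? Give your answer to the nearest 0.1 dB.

72.6 dB SPL

Uncorrelated sources add in intensity (power), not in dB.
L_total = 10·log₁₀(10^(67.5/10) + 10^(67.2/10) + 10^(65.9/10) + 10^(65.5/10)) = 10·log₁₀(18310000) = 72.6 dB SPL.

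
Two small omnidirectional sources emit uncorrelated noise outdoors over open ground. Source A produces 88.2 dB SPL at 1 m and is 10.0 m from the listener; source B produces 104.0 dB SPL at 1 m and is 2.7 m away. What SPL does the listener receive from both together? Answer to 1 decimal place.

At the listener: L_A = 88.2 − 20·log₁₀(10.0) = 68.20 dB; L_B = 104.0 − 20·log₁₀(2.7) = 95.37 dB.
Combined: 10·log₁₀(10^(68.20/10)+10^(95.37/10)) = 95.4 dB SPL.

95.4 dB SPL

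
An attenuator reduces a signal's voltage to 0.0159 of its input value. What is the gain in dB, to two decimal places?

For a voltage ratio, dB = 20·log₁₀(V₂/V₁).
20·log₁₀(0.0159) = -35.97 dB.

-35.97 dB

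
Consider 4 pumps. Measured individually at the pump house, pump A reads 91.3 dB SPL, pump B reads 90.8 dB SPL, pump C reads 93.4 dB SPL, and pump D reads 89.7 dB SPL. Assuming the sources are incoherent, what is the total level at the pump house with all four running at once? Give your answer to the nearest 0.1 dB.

Incoherent sources sum as intensities:
L_total = 10·log₁₀(10^(91.3/10) + 10^(90.8/10) + 10^(93.4/10) + 10^(89.7/10)) = 10·log₁₀(5672000000) = 97.5 dB SPL.

97.5 dB SPL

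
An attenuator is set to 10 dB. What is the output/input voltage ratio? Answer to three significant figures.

0.316

Voltage ratio = 10^(dB/20).
10^(-10/20) = 10^(-0.5000) = 0.316.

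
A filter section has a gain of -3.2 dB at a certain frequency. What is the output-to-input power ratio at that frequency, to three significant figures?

0.479

Power ratio = 10^(dB/10).
10^(-3.2/10) = 10^(-0.3200) = 0.479.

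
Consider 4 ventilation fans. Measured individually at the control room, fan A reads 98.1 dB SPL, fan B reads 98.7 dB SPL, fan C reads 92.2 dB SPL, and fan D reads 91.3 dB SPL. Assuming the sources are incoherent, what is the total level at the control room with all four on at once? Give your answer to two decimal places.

Uncorrelated sources add in intensity (power), not in dB.
L_total = 10·log₁₀(10^(98.1/10) + 10^(98.7/10) + 10^(92.2/10) + 10^(91.3/10)) = 10·log₁₀(16878000000) = 102.27 dB SPL.

102.27 dB SPL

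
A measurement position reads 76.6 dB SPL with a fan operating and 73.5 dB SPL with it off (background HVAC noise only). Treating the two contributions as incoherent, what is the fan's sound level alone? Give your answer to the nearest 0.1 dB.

Subtract intensities: L_src = 10·log₁₀(10^(L_total/10) − 10^(L_bg/10)).
L_src = 10·log₁₀(10^(76.6/10) − 10^(73.5/10)) = 10·log₁₀(23320000) = 73.7 dB SPL.

73.7 dB SPL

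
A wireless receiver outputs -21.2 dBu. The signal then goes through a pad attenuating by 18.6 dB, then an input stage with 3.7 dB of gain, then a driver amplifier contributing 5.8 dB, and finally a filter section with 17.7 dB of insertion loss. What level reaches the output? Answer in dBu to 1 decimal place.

-48.0 dBu

Cascaded gains and losses add directly in dB.
-21.2 − 18.6 + 3.7 + 5.8 − 17.7 = -48.0 dBu.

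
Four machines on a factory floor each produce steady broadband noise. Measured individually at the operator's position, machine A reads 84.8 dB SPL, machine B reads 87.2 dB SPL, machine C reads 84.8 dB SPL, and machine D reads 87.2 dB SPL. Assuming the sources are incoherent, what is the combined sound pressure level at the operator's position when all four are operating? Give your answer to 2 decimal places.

92.18 dB SPL

Uncorrelated sources add in intensity (power), not in dB.
L_total = 10·log₁₀(10^(84.8/10) + 10^(87.2/10) + 10^(84.8/10) + 10^(87.2/10)) = 10·log₁₀(1654000000) = 92.18 dB SPL.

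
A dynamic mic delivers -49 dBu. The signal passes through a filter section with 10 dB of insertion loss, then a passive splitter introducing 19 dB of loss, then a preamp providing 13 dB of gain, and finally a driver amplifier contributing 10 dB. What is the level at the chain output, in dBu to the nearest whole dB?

In dB, series stages simply add:
-49 − 10 − 19 + 13 + 10 = -55 dBu.

-55 dBu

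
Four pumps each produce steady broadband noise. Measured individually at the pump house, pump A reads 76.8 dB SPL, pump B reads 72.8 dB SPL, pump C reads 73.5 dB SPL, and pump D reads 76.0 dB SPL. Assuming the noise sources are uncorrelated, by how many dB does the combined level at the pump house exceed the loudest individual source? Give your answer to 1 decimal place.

4.3 dB

Uncorrelated sources add in intensity (power), not in dB.
L_total = 10·log₁₀(10^(76.8/10) + 10^(72.8/10) + 10^(73.5/10) + 10^(76.0/10)) = 81.11 dB SPL.
Excess over the loudest (76.8 dB): 81.11 − 76.8 = 4.3 dB.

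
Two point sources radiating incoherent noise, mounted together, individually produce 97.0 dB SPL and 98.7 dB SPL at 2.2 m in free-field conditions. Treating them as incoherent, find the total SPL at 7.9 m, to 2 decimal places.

89.84 dB SPL

Combined at 2.2 m: 10·log₁₀(10^(97.0/10)+10^(98.7/10)) = 100.943 dB SPL.
Then apply −20·log₁₀(7.9/2.2) = -11.104 dB → 89.84 dB SPL.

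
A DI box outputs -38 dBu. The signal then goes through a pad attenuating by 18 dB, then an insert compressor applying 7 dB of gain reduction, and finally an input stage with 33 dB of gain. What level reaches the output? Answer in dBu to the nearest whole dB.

Cascaded gains and losses add directly in dB.
-38 − 18 − 7 + 33 = -30 dBu.

-30 dBu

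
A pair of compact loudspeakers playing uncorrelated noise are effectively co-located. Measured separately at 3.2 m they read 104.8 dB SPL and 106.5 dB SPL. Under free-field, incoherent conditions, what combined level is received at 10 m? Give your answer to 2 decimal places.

98.85 dB SPL

Combined at 3.2 m: 10·log₁₀(10^(104.8/10)+10^(106.5/10)) = 108.743 dB SPL.
Then apply −20·log₁₀(10/3.2) = -9.897 dB → 98.85 dB SPL.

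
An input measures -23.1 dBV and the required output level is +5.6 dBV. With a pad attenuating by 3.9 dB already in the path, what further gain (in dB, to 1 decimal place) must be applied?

32.6 dB

The required make-up gain is the shortfall in the dB sum.
G = +5.6 − (-23.1) + 3.9 = 32.6 dB.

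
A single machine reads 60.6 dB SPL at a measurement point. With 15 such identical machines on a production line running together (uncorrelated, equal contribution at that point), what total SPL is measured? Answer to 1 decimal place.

72.4 dB SPL

15 equal incoherent sources raise the level by 10·log₁₀(15) = 11.76 dB.
L_total = 60.6 + 11.76 = 72.4 dB SPL.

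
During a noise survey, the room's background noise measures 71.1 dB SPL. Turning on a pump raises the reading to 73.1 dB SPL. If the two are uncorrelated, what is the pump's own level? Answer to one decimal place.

Subtract intensities: L_src = 10·log₁₀(10^(L_total/10) − 10^(L_bg/10)).
L_src = 10·log₁₀(10^(73.1/10) − 10^(71.1/10)) = 10·log₁₀(7535000) = 68.8 dB SPL.

68.8 dB SPL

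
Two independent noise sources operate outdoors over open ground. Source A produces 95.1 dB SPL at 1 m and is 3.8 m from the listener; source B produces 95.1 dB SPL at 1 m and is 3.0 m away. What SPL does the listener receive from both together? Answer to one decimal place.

87.7 dB SPL

At the listener: L_A = 95.1 − 20·log₁₀(3.8) = 83.50 dB; L_B = 95.1 − 20·log₁₀(3.0) = 85.56 dB.
Combined: 10·log₁₀(10^(83.50/10)+10^(85.56/10)) = 87.7 dB SPL.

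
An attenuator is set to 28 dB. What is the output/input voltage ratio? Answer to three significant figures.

Voltage ratio = 10^(dB/20).
10^(-28/20) = 10^(-1.400) = 0.0398.

0.0398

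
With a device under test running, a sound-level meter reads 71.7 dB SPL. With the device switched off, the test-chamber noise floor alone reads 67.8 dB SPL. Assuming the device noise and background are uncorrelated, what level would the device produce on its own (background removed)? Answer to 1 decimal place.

Remove the background by subtracting linear intensities:
L_src = 10·log₁₀(10^(71.7/10) − 10^(67.8/10)) = 10·log₁₀(8765000) = 69.4 dB SPL.

69.4 dB SPL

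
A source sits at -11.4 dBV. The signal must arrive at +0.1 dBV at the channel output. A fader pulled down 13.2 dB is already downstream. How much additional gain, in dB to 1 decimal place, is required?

24.7 dB

The required make-up gain is the shortfall in the dB sum.
G = +0.1 − (-11.4) + 13.2 = 24.7 dB.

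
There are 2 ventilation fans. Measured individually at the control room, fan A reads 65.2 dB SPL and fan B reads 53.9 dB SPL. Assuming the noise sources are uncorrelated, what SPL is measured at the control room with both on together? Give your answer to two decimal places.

Incoherent sources sum as intensities:
L_total = 10·log₁₀(10^(65.2/10) + 10^(53.9/10)) = 10·log₁₀(3557000) = 65.51 dB SPL.

65.51 dB SPL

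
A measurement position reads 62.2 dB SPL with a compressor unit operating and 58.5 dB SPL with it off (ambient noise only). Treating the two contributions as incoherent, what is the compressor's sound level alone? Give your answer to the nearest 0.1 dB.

Background correction is a power subtraction:
L_src = 10·log₁₀(10^(62.2/10) − 10^(58.5/10)) = 10·log₁₀(951600) = 59.8 dB SPL.

59.8 dB SPL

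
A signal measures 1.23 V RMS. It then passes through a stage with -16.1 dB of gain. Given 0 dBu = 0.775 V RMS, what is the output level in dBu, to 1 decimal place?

-12.1 dBu

Input level: 20·log₁₀(1.23/0.775) = 4.01 dBu.
Output: 4.01 − 16.1 = -12.1 dBu.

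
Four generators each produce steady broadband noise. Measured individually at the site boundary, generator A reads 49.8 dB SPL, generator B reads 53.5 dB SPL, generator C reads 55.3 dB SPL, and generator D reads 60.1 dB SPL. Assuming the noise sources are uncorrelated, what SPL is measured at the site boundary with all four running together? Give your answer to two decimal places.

Incoherent sources sum as intensities:
L_total = 10·log₁₀(10^(49.8/10) + 10^(53.5/10) + 10^(55.3/10) + 10^(60.1/10)) = 10·log₁₀(1682000) = 62.26 dB SPL.

62.26 dB SPL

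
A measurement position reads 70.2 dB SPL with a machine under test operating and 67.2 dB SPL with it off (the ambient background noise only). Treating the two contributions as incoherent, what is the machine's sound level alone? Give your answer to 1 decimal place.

67.2 dB SPL

Subtract intensities: L_src = 10·log₁₀(10^(L_total/10) − 10^(L_bg/10)).
L_src = 10·log₁₀(10^(70.2/10) − 10^(67.2/10)) = 10·log₁₀(5223000) = 67.2 dB SPL.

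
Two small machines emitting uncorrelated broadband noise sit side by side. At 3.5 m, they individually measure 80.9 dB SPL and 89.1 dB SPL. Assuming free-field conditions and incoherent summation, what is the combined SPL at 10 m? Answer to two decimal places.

Combined at 3.5 m: 10·log₁₀(10^(80.9/10)+10^(89.1/10)) = 89.712 dB SPL.
Then apply −20·log₁₀(10/3.5) = -9.119 dB → 80.59 dB SPL.

80.59 dB SPL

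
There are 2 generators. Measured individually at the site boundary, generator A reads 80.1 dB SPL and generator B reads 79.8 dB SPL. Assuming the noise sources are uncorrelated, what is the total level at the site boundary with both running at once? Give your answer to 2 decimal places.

Uncorrelated sources add in intensity (power), not in dB.
L_total = 10·log₁₀(10^(80.1/10) + 10^(79.8/10)) = 10·log₁₀(197800000) = 82.96 dB SPL.

82.96 dB SPL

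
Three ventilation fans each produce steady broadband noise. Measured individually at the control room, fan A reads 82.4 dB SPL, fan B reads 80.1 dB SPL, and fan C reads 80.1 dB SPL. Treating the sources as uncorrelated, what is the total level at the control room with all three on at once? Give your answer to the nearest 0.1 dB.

Uncorrelated sources add in intensity (power), not in dB.
L_total = 10·log₁₀(10^(82.4/10) + 10^(80.1/10) + 10^(80.1/10)) = 10·log₁₀(378400000) = 85.8 dB SPL.

85.8 dB SPL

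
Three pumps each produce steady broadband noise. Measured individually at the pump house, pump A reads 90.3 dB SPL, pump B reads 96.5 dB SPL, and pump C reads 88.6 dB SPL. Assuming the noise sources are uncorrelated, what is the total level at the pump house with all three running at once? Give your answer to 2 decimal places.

97.97 dB SPL

Add the sources as powers (linear), then convert back to dB:
L_total = 10·log₁₀(10^(90.3/10) + 10^(96.5/10) + 10^(88.6/10)) = 10·log₁₀(6263000000) = 97.97 dB SPL.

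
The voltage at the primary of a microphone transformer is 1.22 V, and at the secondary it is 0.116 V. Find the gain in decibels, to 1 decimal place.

For a voltage ratio, dB = 20·log₁₀(V₂/V₁).
20·log₁₀(0.116/1.22) = 20·log₁₀(0.09508) = -20.4 dB.

-20.4 dB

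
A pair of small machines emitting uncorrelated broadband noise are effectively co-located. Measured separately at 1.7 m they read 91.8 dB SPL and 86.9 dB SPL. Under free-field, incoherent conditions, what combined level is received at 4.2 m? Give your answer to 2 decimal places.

85.16 dB SPL

Combined at 1.7 m: 10·log₁₀(10^(91.8/10)+10^(86.9/10)) = 93.018 dB SPL.
Then apply −20·log₁₀(4.2/1.7) = -7.856 dB → 85.16 dB SPL.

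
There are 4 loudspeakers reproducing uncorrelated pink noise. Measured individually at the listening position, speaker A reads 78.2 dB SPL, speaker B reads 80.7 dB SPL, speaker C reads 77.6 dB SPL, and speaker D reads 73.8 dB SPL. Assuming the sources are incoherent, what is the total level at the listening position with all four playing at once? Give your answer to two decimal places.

Add the sources as powers (linear), then convert back to dB:
L_total = 10·log₁₀(10^(78.2/10) + 10^(80.7/10) + 10^(77.6/10) + 10^(73.8/10)) = 10·log₁₀(265100000) = 84.23 dB SPL.

84.23 dB SPL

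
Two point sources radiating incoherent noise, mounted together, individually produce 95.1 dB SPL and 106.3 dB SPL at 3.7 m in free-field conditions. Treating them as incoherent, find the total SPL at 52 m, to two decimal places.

83.66 dB SPL

Combined at 3.7 m: 10·log₁₀(10^(95.1/10)+10^(106.3/10)) = 106.618 dB SPL.
Then apply −20·log₁₀(52/3.7) = -22.956 dB → 83.66 dB SPL.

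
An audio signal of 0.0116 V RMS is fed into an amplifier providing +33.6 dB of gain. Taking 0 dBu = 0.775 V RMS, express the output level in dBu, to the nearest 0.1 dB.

Input level: 20·log₁₀(0.0116/0.775) = -36.50 dBu.
Output: -36.50 + 33.6 = -2.9 dBu.

-2.9 dBu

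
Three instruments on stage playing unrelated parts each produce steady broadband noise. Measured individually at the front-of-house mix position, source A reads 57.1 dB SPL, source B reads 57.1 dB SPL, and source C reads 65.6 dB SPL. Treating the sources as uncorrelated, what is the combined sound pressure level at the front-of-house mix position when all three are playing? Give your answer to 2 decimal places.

66.68 dB SPL

Add the sources as powers (linear), then convert back to dB:
L_total = 10·log₁₀(10^(57.1/10) + 10^(57.1/10) + 10^(65.6/10)) = 10·log₁₀(4657000) = 66.68 dB SPL.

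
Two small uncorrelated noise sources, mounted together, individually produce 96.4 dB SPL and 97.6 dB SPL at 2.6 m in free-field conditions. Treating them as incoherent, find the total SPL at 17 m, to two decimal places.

Combined at 2.6 m: 10·log₁₀(10^(96.4/10)+10^(97.6/10)) = 100.052 dB SPL.
Then apply −20·log₁₀(17/2.6) = -16.310 dB → 83.74 dB SPL.

83.74 dB SPL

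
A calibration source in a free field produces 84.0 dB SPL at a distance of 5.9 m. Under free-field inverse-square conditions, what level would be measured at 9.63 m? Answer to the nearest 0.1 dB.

79.7 dB SPL

Inverse-square spreading gives ΔL = −20·log₁₀(d₂/d₁).
ΔL = −20·log₁₀(9.63/5.9) = -4.26 dB, so L₂ = 84.0 + (-4.26) = 79.7 dB SPL.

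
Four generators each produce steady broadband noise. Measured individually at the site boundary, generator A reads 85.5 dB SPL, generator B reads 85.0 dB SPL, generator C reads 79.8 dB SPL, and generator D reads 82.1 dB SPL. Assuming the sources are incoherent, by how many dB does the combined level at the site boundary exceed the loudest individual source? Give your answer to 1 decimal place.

4.2 dB

Add the sources as powers (linear), then convert back to dB:
L_total = 10·log₁₀(10^(85.5/10) + 10^(85.0/10) + 10^(79.8/10) + 10^(82.1/10)) = 89.68 dB SPL.
Excess over the loudest (85.5 dB): 89.68 − 85.5 = 4.2 dB.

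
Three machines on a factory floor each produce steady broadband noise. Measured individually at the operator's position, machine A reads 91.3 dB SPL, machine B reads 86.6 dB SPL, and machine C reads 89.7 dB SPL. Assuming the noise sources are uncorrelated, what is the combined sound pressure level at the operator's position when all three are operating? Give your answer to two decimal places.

94.38 dB SPL

Add the sources as powers (linear), then convert back to dB:
L_total = 10·log₁₀(10^(91.3/10) + 10^(86.6/10) + 10^(89.7/10)) = 10·log₁₀(2739000000) = 94.38 dB SPL.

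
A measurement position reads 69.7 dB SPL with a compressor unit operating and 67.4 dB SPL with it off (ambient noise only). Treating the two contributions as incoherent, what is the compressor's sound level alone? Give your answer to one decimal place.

Subtract intensities: L_src = 10·log₁₀(10^(L_total/10) − 10^(L_bg/10)).
L_src = 10·log₁₀(10^(69.7/10) − 10^(67.4/10)) = 10·log₁₀(3837000) = 65.8 dB SPL.

65.8 dB SPL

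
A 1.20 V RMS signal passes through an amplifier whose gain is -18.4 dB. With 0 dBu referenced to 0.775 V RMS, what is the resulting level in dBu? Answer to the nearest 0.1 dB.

-14.6 dBu

Input level: 20·log₁₀(1.20/0.775) = 3.80 dBu.
Output: 3.80 − 18.4 = -14.6 dBu.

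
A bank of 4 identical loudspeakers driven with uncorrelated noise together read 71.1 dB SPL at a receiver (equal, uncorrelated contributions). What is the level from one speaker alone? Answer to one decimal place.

4 equal incoherent sources add 10·log₁₀(4) = 6.02 dB over one source.
L_one = 71.1 − 6.02 = 65.1 dB SPL.

65.1 dB SPL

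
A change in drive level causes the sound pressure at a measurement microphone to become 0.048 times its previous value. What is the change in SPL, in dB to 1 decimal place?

-26.4 dB

Sound pressure is an amplitude quantity: ΔL = 20·log₁₀(p₂/p₁).
20·log₁₀(0.048) = -26.4 dB.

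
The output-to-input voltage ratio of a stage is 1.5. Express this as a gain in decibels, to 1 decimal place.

Voltage is an amplitude quantity, so gain = 20·log₁₀(V_out/V_in).
20·log₁₀(1.5) = 3.5 dB.

3.5 dB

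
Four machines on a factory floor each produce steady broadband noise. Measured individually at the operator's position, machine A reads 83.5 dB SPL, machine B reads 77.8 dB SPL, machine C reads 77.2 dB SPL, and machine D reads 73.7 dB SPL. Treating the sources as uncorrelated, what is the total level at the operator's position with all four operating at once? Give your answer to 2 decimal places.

Uncorrelated sources add in intensity (power), not in dB.
L_total = 10·log₁₀(10^(83.5/10) + 10^(77.8/10) + 10^(77.2/10) + 10^(73.7/10)) = 10·log₁₀(360100000) = 85.56 dB SPL.

85.56 dB SPL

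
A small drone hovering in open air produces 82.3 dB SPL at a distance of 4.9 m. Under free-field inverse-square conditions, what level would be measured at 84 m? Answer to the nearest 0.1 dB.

57.6 dB SPL

Free-field point source: level drops by 20·log₁₀ of the distance ratio.
ΔL = −20·log₁₀(84/4.9) = -24.68 dB, so L₂ = 82.3 + (-24.68) = 57.6 dB SPL.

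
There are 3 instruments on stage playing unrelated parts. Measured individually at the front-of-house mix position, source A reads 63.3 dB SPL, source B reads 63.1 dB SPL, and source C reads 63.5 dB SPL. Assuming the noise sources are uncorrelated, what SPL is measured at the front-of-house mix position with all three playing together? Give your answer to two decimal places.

Incoherent sources sum as intensities:
L_total = 10·log₁₀(10^(63.3/10) + 10^(63.1/10) + 10^(63.5/10)) = 10·log₁₀(6418000) = 68.07 dB SPL.

68.07 dB SPL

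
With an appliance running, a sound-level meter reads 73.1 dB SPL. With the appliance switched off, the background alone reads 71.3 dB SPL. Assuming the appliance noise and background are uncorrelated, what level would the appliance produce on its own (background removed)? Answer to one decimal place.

68.4 dB SPL

Background correction is a power subtraction:
L_src = 10·log₁₀(10^(73.1/10) − 10^(71.3/10)) = 10·log₁₀(6928000) = 68.4 dB SPL.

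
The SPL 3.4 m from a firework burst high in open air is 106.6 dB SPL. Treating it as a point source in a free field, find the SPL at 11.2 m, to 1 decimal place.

Free-field point source: level drops by 20·log₁₀ of the distance ratio.
ΔL = −20·log₁₀(11.2/3.4) = -10.35 dB, so L₂ = 106.6 + (-10.35) = 96.2 dB SPL.

96.2 dB SPL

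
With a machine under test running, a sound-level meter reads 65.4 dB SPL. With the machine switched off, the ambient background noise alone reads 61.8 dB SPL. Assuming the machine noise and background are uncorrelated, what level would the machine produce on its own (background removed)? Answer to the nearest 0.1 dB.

Background correction is a power subtraction:
L_src = 10·log₁₀(10^(65.4/10) − 10^(61.8/10)) = 10·log₁₀(1954000) = 62.9 dB SPL.

62.9 dB SPL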